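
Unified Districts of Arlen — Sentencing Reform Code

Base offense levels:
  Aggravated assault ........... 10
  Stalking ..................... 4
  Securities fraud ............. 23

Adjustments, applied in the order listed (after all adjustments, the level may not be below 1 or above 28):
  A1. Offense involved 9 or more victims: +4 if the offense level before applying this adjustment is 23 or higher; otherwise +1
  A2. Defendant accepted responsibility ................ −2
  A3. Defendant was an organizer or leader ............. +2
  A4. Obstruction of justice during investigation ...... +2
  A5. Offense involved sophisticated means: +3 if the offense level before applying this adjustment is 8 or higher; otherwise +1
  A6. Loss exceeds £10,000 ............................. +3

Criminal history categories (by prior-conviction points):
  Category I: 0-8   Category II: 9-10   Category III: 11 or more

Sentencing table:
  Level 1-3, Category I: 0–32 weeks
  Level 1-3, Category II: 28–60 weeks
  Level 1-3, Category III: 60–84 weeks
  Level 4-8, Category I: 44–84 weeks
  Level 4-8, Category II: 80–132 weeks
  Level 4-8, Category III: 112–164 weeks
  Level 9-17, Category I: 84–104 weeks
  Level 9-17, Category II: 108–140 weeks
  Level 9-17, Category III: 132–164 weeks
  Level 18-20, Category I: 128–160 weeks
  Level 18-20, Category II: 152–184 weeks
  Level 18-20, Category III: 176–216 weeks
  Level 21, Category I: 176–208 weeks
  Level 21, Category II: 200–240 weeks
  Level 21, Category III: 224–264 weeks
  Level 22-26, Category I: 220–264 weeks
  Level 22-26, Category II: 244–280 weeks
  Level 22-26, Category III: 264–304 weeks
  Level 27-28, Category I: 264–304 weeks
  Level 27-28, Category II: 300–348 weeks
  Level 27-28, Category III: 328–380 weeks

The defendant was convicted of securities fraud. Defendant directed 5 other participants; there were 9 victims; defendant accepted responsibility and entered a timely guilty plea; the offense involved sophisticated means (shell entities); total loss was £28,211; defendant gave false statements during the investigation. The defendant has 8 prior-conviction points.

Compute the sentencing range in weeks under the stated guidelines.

Base offense level for securities fraud: 23.
A1 applies (level before this adjustment is 23 ≥ 23, so +4): 23 + 4 = 27.
A2 applies: 27 − 2 = 25.
A3 applies: 25 + 2 = 27.
A4 applies: 27 + 2 = 29.
A5 applies (level before this adjustment is 29 ≥ 8, so +3): 29 + 3 = 32.
A6 applies: 32 + 3 = 35.
Level 35 exceeds the maximum of 28; capped at 28.
Final offense level: 28.
Criminal history: 8 prior points → Category I (0-8).
Level 28 falls in the 27-28 band.
Grid: Level 27-28 × Category I = 264-304 weeks.

264-304 weeks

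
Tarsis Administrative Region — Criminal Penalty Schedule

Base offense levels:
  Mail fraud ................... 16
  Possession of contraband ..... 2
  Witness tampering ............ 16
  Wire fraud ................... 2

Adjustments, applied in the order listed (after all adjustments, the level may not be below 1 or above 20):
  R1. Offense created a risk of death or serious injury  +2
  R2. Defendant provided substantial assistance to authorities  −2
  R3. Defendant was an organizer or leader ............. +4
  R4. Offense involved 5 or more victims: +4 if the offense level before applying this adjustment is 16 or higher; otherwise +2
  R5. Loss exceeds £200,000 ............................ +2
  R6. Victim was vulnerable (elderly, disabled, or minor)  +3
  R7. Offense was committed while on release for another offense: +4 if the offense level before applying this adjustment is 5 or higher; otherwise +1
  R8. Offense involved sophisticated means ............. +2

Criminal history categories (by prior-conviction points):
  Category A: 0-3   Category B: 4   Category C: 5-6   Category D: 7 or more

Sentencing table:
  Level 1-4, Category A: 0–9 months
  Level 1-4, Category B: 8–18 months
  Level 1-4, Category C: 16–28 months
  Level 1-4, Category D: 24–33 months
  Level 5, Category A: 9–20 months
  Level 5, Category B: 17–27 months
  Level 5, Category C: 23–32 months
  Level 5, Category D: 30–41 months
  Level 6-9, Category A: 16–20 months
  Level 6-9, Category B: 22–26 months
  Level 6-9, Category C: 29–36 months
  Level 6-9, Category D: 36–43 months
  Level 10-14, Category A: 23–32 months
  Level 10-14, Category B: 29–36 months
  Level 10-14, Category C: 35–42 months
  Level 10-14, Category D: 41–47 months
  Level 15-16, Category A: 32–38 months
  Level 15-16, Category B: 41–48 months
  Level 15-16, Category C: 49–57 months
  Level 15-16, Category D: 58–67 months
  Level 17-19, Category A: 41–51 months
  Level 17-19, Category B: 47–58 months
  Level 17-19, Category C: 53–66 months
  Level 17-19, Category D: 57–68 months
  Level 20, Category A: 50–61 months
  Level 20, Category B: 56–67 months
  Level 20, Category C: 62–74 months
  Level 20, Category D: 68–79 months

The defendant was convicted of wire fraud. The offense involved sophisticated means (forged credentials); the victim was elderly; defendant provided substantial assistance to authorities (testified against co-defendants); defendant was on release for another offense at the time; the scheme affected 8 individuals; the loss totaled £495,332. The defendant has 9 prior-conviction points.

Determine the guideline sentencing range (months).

41-47 months

Base offense level for wire fraud: 2.
R1 does not apply.
R2 applies: 2 − 2 = 0.
R3 does not apply.
R4 applies (level before this adjustment is 0 < 16, so +2): 0 + 2 = 2.
R5 applies: 2 + 2 = 4.
R6 applies: 4 + 3 = 7.
R7 applies (level before this adjustment is 7 ≥ 5, so +4): 7 + 4 = 11.
R8 applies: 11 + 2 = 13.
Final offense level: 13.
Criminal history: 9 prior points → Category D (7+).
Level 13 falls in the 10-14 band.
Grid: Level 10-14 × Category D = 41-47 months.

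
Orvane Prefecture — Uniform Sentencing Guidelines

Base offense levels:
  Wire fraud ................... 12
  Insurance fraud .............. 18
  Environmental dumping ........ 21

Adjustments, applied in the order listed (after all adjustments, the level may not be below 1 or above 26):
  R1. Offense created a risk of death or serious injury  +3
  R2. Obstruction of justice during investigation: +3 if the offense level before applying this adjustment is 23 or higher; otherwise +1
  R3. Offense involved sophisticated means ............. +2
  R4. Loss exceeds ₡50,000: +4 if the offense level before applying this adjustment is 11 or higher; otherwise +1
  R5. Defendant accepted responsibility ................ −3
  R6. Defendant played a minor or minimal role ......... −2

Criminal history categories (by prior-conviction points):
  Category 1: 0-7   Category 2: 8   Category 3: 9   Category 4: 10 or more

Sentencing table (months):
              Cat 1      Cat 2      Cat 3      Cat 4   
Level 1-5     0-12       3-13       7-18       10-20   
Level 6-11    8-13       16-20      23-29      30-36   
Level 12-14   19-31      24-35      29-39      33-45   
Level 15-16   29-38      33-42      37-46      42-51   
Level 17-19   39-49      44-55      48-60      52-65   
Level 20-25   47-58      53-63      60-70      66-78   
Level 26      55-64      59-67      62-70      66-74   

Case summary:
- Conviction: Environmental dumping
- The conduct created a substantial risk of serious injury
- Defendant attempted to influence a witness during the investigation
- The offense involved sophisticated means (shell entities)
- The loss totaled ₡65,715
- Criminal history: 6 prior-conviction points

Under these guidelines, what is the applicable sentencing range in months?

Base offense level for environmental dumping: 21.
R1 applies: 21 + 3 = 24.
R2 applies (level before this adjustment is 24 ≥ 23, so +3): 24 + 3 = 27.
R3 applies: 27 + 2 = 29.
R4 applies (level before this adjustment is 29 ≥ 11, so +4): 29 + 4 = 33.
Level 33 exceeds the maximum of 26; capped at 26.
Final offense level: 26.
Criminal history: 6 prior points → Category 1 (0-7).
Level 26 falls in the 26 band.
Grid: Level 26 × Category 1 = 55-64 months.

55-64 months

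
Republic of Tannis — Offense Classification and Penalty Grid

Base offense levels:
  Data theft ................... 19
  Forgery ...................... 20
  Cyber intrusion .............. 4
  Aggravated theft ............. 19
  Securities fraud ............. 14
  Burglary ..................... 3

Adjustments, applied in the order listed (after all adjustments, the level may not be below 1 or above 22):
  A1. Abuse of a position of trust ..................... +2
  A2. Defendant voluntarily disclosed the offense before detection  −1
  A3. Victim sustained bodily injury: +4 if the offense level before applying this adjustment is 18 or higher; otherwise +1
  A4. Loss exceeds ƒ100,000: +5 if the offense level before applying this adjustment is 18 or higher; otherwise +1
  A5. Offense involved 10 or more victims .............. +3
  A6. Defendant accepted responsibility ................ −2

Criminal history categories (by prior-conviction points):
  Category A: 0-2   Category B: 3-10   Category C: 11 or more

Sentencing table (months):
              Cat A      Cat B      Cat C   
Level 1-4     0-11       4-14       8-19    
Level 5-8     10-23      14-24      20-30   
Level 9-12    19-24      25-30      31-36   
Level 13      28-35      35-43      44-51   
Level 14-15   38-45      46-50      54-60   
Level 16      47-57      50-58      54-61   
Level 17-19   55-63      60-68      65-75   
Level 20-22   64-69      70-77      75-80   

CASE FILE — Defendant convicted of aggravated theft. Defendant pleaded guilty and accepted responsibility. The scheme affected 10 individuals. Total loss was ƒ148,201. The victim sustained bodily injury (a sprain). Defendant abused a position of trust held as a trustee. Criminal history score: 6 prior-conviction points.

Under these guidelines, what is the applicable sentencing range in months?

70-77 months

Base offense level for aggravated theft: 19.
A1 applies: 19 + 2 = 21.
A3 applies (level before this adjustment is 21 ≥ 18, so +4): 21 + 4 = 25.
A4 applies (level before this adjustment is 25 ≥ 18, so +5): 25 + 5 = 30.
A5 applies: 30 + 3 = 33.
A6 applies: 33 − 2 = 31.
Level 31 exceeds the maximum of 22; capped at 22.
Final offense level: 22.
Criminal history: 6 prior points → Category B (3-10).
Level 22 falls in the 20-22 band.
Grid: Level 20-22 × Category B = 70-77 months.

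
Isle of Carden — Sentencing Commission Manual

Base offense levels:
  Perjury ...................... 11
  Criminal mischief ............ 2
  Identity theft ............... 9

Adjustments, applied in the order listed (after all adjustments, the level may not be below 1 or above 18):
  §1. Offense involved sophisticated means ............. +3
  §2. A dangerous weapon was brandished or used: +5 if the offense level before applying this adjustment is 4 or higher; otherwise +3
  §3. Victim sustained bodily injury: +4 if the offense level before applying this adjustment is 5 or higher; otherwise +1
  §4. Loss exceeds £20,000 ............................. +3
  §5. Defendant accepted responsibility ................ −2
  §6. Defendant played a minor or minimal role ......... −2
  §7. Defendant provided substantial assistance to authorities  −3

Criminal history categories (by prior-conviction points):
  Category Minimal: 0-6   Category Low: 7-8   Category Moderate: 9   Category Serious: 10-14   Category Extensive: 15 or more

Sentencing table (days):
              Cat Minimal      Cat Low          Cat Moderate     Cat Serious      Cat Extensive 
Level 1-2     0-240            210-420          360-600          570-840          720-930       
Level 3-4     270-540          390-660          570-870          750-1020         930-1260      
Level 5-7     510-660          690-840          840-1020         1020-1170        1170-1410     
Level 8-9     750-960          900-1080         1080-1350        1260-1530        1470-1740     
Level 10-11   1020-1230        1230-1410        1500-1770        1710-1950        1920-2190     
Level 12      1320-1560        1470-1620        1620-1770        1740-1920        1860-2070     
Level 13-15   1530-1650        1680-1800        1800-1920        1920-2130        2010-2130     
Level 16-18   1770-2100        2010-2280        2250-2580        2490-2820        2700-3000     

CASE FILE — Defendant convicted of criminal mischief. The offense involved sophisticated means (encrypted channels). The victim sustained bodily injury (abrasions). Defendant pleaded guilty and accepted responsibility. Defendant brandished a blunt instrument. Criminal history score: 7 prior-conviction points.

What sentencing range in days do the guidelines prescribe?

1470-1620 days

Base offense level for criminal mischief: 2.
§1 applies: 2 + 3 = 5.
§2 applies (level before this adjustment is 5 ≥ 4, so +5): 5 + 5 = 10.
§3 applies (level before this adjustment is 10 ≥ 5, so +4): 10 + 4 = 14.
§5 applies: 14 − 2 = 12.
§6 does not apply.
§7 does not apply.
Final offense level: 12.
Criminal history: 7 prior points → Category Low (7-8).
Level 12 falls in the 12 band.
Grid: Level 12 × Category Low = 1470-1620 days.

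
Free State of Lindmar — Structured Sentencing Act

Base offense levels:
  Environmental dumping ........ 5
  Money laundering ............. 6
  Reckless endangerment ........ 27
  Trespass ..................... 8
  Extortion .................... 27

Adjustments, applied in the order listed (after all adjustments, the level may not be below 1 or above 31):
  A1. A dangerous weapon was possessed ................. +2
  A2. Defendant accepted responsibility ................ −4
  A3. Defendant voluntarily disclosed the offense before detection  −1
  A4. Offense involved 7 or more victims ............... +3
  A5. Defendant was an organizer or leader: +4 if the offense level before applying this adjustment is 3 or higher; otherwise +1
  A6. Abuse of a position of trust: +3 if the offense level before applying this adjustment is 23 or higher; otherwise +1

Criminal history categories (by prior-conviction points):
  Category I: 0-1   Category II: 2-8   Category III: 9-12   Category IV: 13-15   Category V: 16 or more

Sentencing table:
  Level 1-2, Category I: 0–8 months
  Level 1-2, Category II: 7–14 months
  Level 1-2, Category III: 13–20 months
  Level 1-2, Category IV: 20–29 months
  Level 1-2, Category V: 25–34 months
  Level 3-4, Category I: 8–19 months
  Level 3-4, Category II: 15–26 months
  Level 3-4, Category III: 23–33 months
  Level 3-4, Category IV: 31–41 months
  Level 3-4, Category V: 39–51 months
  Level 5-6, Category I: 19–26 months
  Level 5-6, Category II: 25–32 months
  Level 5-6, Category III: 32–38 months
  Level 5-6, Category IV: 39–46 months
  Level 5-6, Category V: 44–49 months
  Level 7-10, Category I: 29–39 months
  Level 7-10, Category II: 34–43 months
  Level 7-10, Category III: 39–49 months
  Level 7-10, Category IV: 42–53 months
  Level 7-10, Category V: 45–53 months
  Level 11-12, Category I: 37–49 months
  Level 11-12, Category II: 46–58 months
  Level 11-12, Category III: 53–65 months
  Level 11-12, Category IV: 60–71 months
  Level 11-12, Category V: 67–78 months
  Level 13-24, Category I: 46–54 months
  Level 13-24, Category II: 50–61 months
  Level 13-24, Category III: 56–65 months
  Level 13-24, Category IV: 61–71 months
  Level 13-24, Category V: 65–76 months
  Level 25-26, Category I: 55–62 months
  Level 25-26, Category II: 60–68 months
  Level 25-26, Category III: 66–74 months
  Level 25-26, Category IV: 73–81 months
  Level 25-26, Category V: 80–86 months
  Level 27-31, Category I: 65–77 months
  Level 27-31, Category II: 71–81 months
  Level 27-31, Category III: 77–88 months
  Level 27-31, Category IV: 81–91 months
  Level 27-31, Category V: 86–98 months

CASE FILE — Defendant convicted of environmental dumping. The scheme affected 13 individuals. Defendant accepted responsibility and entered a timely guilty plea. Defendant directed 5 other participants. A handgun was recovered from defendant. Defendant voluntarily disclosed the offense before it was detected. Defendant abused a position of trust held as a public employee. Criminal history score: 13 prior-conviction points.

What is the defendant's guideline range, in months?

Base offense level for environmental dumping: 5.
A1 applies: 5 + 2 = 7.
A2 applies: 7 − 4 = 3.
A3 applies: 3 − 1 = 2.
A4 applies: 2 + 3 = 5.
A5 applies (level before this adjustment is 5 ≥ 3, so +4): 5 + 4 = 9.
A6 applies (level before this adjustment is 9 < 23, so +1): 9 + 1 = 10.
Final offense level: 10.
Criminal history: 13 prior points → Category IV (13-15).
Level 10 falls in the 7-10 band.
Grid: Level 7-10 × Category IV = 42-53 months.

42-53 months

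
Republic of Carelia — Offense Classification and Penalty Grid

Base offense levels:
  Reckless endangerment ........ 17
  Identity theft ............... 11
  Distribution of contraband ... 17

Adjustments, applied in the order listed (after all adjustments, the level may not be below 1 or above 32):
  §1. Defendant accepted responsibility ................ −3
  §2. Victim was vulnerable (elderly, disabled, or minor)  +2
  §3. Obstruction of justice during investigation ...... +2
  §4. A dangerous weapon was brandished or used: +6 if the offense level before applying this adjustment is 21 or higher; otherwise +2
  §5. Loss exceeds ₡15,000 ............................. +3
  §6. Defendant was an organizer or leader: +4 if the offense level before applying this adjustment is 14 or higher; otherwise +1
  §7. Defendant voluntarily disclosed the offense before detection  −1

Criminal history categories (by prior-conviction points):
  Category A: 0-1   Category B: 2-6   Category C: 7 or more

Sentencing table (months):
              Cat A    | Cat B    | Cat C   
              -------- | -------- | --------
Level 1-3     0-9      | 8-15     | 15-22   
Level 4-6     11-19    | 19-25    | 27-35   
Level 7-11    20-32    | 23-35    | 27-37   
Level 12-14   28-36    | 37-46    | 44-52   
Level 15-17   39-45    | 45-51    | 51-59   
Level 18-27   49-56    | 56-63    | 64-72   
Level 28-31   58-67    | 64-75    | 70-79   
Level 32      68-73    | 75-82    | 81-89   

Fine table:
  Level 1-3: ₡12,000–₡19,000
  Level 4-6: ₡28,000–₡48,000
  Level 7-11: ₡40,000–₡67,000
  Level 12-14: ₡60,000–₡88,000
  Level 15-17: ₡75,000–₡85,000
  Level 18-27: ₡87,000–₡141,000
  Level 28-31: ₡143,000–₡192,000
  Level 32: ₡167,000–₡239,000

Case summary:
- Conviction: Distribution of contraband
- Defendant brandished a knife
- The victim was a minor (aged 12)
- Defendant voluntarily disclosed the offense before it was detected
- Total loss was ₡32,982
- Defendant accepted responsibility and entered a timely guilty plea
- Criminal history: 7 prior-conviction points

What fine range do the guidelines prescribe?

Base offense level for distribution of contraband: 17.
§1 applies: 17 − 3 = 14.
§2 applies: 14 + 2 = 16.
§4 applies (level before this adjustment is 16 < 21, so +2): 16 + 2 = 18.
§5 applies: 18 + 3 = 21.
§7 applies: 21 − 1 = 20.
Final offense level: 20.
Level 20 falls in the 18-27 band.
Fine table: Level 18-27 → ₡87,000–₡141,000.

₡87,000–₡141,000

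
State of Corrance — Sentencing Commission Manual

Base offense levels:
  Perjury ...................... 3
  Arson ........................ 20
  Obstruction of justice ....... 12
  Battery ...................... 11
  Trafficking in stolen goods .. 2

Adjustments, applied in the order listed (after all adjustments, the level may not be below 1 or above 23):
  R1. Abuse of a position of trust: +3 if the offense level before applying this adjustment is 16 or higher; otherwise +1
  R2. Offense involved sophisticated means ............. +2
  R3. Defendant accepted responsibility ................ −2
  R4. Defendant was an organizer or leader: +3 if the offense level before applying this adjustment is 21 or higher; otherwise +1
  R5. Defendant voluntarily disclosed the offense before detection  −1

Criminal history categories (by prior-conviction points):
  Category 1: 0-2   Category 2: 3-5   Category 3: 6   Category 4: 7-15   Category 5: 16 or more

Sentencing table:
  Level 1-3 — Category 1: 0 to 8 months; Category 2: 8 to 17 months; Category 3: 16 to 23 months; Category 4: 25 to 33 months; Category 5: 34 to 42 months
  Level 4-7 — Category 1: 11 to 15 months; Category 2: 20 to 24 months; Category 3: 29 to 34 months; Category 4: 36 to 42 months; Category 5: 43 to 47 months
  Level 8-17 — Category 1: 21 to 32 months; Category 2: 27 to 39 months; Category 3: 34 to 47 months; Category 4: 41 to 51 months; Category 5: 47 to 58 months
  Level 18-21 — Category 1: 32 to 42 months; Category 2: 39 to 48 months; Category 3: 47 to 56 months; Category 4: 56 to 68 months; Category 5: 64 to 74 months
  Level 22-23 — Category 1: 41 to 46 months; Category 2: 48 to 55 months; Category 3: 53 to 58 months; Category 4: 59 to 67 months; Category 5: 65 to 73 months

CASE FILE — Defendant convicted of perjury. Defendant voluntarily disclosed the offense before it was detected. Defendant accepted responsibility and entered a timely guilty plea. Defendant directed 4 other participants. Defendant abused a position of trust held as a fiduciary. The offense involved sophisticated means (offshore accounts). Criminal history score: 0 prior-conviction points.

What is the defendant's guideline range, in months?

Base offense level for perjury: 3.
R1 applies (level before this adjustment is 3 < 16, so +1): 3 + 1 = 4.
R2 applies: 4 + 2 = 6.
R3 applies: 6 − 2 = 4.
R4 applies (level before this adjustment is 4 < 21, so +1): 4 + 1 = 5.
R5 applies: 5 − 1 = 4.
Final offense level: 4.
Criminal history: 0 prior points → Category 1 (0-2).
Level 4 falls in the 4-7 band.
Grid: Level 4-7 × Category 1 = 11-15 months.

11-15 months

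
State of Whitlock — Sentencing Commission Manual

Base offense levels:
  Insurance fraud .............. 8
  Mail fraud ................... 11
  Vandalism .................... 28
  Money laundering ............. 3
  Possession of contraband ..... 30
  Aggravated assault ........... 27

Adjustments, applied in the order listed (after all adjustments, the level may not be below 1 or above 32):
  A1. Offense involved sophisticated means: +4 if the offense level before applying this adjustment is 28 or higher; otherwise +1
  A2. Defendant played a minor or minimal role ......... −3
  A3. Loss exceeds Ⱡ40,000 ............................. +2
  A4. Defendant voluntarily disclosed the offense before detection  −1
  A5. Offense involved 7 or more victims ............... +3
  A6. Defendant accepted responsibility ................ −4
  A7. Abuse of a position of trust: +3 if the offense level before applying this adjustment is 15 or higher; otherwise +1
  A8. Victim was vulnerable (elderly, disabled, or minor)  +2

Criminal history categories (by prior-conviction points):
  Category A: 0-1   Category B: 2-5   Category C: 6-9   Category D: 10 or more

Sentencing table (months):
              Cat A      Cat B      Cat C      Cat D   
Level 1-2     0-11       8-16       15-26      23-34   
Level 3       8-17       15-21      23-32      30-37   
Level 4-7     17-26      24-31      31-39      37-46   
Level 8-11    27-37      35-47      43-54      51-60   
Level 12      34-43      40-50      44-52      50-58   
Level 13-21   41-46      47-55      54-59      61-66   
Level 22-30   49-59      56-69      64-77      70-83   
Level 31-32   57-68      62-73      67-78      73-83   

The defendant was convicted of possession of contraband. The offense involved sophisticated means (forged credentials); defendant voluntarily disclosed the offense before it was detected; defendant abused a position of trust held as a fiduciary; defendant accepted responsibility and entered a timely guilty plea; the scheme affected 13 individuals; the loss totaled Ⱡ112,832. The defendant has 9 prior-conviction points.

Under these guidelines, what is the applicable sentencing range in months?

Base offense level for possession of contraband: 30.
A1 applies (level before this adjustment is 30 ≥ 28, so +4): 30 + 4 = 34.
A3 applies: 34 + 2 = 36.
A4 applies: 36 − 1 = 35.
A5 applies: 35 + 3 = 38.
A6 applies: 38 − 4 = 34.
A7 applies (level before this adjustment is 34 ≥ 15, so +3): 34 + 3 = 37.
Level 37 exceeds the maximum of 32; capped at 32.
Final offense level: 32.
Criminal history: 9 prior points → Category C (6-9).
Level 32 falls in the 31-32 band.
Grid: Level 31-32 × Category C = 67-78 months.

67-78 months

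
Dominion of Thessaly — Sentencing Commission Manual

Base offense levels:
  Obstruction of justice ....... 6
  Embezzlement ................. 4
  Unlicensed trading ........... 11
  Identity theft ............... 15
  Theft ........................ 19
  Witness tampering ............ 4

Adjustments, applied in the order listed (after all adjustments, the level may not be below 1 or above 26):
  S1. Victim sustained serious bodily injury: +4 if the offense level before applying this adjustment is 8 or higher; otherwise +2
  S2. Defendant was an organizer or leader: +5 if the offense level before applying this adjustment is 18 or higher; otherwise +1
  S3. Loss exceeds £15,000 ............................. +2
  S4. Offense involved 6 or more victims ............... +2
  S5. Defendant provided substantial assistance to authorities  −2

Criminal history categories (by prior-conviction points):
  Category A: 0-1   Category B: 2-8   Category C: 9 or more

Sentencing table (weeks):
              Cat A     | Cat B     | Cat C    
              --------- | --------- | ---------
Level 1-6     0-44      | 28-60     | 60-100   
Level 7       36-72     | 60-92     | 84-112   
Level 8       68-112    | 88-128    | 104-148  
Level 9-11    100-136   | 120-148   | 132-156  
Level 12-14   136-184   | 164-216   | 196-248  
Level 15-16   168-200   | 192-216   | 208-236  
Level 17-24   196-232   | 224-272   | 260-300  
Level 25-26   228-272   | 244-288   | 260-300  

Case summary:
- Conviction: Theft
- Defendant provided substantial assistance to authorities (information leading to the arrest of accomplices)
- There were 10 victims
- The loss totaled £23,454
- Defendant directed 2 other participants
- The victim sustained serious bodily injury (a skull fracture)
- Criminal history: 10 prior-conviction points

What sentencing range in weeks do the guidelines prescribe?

260-300 weeks

Base offense level for theft: 19.
S1 applies (level before this adjustment is 19 ≥ 8, so +4): 19 + 4 = 23.
S2 applies (level before this adjustment is 23 ≥ 18, so +5): 23 + 5 = 28.
S3 applies: 28 + 2 = 30.
S4 applies: 30 + 2 = 32.
S5 applies: 32 − 2 = 30.
Level 30 exceeds the maximum of 26; capped at 26.
Final offense level: 26.
Criminal history: 10 prior points → Category C (9+).
Level 26 falls in the 25-26 band.
Grid: Level 25-26 × Category C = 260-300 weeks.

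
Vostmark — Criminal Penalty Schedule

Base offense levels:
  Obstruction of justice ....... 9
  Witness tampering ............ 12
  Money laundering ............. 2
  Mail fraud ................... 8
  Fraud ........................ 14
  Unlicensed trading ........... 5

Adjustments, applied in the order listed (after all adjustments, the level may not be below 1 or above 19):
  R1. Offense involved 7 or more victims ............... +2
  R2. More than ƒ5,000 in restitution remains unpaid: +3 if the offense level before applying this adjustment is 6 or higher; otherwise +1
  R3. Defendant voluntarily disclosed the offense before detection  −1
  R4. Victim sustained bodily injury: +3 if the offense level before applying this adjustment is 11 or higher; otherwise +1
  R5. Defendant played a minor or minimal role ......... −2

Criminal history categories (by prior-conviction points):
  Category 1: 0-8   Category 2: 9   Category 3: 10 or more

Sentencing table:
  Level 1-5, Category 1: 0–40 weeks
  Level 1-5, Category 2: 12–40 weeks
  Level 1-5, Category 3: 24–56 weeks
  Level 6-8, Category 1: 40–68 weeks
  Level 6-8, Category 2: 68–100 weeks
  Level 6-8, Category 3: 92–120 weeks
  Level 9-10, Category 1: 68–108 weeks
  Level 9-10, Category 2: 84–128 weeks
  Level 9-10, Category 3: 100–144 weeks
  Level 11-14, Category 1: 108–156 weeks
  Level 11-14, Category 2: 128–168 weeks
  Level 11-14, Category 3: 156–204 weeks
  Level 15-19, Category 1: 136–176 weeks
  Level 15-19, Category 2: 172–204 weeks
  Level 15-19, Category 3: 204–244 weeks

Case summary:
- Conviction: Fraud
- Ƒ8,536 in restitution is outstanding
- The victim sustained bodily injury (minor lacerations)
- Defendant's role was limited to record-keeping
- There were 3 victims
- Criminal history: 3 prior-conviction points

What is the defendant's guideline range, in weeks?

Base offense level for fraud: 14.
R1 does not apply.
R2 applies (level before this adjustment is 14 ≥ 6, so +3): 14 + 3 = 17.
R3 does not apply.
R4 applies (level before this adjustment is 17 ≥ 11, so +3): 17 + 3 = 20.
R5 applies: 20 − 2 = 18.
Final offense level: 18.
Criminal history: 3 prior points → Category 1 (0-8).
Level 18 falls in the 15-19 band.
Grid: Level 15-19 × Category 1 = 136-176 weeks.

136-176 weeks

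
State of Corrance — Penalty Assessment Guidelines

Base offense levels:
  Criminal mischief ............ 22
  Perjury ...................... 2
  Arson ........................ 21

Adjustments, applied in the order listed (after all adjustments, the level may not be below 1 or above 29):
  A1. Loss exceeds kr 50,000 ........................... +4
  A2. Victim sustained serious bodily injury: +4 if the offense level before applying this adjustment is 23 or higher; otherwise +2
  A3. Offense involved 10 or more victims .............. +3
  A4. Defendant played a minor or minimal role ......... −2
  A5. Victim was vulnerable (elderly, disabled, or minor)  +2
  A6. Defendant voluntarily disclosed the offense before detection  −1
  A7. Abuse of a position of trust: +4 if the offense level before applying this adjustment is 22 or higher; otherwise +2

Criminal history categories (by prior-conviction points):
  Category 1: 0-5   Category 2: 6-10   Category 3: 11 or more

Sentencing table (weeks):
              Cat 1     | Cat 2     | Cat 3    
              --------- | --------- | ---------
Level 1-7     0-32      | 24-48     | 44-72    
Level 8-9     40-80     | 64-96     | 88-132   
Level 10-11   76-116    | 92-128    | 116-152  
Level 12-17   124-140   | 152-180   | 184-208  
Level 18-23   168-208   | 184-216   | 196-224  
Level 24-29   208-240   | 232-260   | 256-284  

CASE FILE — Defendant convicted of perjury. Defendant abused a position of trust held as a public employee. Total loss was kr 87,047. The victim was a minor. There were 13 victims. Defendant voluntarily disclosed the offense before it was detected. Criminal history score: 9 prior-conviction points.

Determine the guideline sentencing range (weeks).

Base offense level for perjury: 2.
A1 applies: 2 + 4 = 6.
A2 does not apply.
A3 applies: 6 + 3 = 9.
A5 applies: 9 + 2 = 11.
A6 applies: 11 − 1 = 10.
A7 applies (level before this adjustment is 10 < 22, so +2): 10 + 2 = 12.
Final offense level: 12.
Criminal history: 9 prior points → Category 2 (6-10).
Level 12 falls in the 12-17 band.
Grid: Level 12-17 × Category 2 = 152-180 weeks.

152-180 weeks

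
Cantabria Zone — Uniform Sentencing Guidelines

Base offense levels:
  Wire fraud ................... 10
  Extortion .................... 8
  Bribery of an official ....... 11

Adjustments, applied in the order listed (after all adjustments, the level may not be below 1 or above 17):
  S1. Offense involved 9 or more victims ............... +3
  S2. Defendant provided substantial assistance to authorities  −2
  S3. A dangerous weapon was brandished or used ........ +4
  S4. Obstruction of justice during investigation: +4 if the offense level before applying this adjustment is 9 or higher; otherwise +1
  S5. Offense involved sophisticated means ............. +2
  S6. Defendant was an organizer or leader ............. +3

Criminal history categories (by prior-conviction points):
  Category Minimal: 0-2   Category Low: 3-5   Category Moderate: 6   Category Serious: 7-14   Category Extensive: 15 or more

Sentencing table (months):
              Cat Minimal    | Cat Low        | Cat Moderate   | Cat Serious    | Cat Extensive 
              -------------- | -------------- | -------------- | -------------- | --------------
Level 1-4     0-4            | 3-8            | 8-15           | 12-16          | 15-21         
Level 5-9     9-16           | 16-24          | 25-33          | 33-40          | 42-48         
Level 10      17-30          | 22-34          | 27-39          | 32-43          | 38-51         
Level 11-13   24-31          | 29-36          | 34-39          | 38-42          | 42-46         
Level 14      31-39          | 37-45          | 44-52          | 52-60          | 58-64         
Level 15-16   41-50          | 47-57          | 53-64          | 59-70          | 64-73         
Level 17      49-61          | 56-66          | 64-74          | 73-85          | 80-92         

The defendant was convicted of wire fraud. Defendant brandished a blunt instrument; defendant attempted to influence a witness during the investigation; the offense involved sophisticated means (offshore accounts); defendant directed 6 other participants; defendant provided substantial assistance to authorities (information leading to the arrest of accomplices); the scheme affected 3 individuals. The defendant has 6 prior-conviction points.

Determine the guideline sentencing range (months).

64-74 months

Base offense level for wire fraud: 10.
S1 does not apply.
S2 applies: 10 − 2 = 8.
S3 applies: 8 + 4 = 12.
S4 applies (level before this adjustment is 12 ≥ 9, so +4): 12 + 4 = 16.
S5 applies: 16 + 2 = 18.
S6 applies: 18 + 3 = 21.
Level 21 exceeds the maximum of 17; capped at 17.
Final offense level: 17.
Criminal history: 6 prior points → Category Moderate (6).
Level 17 falls in the 17 band.
Grid: Level 17 × Category Moderate = 64-74 months.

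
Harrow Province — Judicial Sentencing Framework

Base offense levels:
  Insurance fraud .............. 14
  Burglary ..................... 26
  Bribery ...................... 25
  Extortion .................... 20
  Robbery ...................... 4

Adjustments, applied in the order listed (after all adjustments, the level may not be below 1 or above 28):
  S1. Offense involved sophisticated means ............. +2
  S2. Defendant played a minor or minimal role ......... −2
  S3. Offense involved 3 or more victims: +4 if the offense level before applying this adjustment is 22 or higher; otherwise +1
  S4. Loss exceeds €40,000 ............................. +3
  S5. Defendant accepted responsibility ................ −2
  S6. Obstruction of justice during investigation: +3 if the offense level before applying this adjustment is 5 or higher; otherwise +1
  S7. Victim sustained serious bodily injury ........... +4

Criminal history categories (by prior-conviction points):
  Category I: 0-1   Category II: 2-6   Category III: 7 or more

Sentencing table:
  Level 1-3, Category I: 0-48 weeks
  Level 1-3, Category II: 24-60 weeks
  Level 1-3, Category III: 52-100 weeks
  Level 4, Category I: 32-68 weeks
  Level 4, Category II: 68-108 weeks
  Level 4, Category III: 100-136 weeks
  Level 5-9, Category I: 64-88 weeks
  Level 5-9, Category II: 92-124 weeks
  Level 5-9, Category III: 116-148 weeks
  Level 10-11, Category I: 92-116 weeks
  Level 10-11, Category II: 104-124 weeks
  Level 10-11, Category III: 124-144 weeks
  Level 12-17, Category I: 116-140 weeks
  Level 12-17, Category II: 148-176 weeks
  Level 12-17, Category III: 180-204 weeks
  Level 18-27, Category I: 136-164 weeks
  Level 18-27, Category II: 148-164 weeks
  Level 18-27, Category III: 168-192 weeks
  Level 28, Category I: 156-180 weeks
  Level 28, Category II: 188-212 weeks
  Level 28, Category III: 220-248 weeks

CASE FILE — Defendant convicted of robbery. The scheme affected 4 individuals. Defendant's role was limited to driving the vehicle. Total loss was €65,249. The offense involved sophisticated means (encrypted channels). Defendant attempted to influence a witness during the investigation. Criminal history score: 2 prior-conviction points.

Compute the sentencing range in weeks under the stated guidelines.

104-124 weeks

Base offense level for robbery: 4.
S1 applies: 4 + 2 = 6.
S2 applies: 6 − 2 = 4.
S3 applies (level before this adjustment is 4 < 22, so +1): 4 + 1 = 5.
S4 applies: 5 + 3 = 8.
S6 applies (level before this adjustment is 8 ≥ 5, so +3): 8 + 3 = 11.
S7 does not apply.
Final offense level: 11.
Criminal history: 2 prior points → Category II (2-6).
Level 11 falls in the 10-11 band.
Grid: Level 10-11 × Category II = 104-124 weeks.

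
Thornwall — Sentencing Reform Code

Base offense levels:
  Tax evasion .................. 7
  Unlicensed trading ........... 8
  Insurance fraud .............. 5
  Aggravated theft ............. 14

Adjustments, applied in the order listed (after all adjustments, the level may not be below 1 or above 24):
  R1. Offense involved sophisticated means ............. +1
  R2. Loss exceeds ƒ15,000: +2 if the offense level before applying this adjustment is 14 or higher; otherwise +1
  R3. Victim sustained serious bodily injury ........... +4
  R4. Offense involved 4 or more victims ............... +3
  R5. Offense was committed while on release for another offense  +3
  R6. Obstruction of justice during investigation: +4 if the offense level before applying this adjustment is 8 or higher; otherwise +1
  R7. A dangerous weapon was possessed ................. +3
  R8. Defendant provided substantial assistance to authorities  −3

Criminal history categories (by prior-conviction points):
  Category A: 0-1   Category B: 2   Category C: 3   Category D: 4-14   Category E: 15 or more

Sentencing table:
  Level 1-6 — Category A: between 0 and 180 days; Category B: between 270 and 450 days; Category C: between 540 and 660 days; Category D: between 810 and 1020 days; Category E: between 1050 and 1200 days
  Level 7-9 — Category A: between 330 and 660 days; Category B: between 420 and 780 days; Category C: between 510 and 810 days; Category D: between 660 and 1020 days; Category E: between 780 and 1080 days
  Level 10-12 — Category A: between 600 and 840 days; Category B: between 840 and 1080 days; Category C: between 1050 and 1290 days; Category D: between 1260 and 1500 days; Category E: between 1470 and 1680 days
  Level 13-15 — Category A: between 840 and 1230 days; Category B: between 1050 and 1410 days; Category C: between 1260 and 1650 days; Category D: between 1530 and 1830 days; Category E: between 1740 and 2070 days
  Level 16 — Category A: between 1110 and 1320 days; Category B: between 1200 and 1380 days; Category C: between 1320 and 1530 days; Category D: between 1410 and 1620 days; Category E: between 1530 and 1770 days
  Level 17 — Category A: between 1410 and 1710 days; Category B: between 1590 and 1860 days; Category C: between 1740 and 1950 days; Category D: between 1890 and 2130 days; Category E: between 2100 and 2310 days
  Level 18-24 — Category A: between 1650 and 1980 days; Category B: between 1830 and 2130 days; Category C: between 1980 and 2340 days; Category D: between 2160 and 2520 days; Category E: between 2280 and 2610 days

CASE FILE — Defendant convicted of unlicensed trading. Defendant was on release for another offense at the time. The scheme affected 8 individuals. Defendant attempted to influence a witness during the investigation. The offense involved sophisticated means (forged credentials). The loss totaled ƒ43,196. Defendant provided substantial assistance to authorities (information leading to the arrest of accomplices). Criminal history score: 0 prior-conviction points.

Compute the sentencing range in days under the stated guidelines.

1410-1710 days

Base offense level for unlicensed trading: 8.
R1 applies: 8 + 1 = 9.
R2 applies (level before this adjustment is 9 < 14, so +1): 9 + 1 = 10.
R4 applies: 10 + 3 = 13.
R5 applies: 13 + 3 = 16.
R6 applies (level before this adjustment is 16 ≥ 8, so +4): 16 + 4 = 20.
R8 applies: 20 − 3 = 17.
Final offense level: 17.
Criminal history: 0 prior points → Category A (0-1).
Level 17 falls in the 17 band.
Grid: Level 17 × Category A = 1410-1710 days.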